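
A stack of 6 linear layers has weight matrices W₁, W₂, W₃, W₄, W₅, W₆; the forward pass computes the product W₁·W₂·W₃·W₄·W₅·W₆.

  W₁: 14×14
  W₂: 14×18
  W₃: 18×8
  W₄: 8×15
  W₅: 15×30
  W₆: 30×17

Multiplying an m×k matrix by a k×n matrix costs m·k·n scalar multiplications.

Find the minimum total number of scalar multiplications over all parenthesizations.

Adjacent pairs: W₁W₂ = 14·14·18 = 3528; W₂W₃ = 14·18·8 = 2016; W₃W₄ = 18·8·15 = 2160; W₄W₅ = 8·15·30 = 3600; W₅W₆ = 15·30·17 = 7650.
Length 3: W₁..W₃: k=1: 0+2016+14·14·8=3584; k=2: 3528+0+14·18·8=5544 → min 3584 | W₂..W₄: k=2: 0+2160+14·18·15=5940; k=3: 2016+0+14·8·15=3696 → min 3696 | W₃..W₅: k=3: 0+3600+18·8·30=7920; k=4: 2160+0+18·15·30=10260 → min 7920 | W₄..W₆: k=4: 0+7650+8·15·17=9690; k=5: 3600+0+8·30·17=7680 → min 7680.
Length 4: W₁..W₄: k=1: 0+3696+14·14·15=6636; k=2: 3528+2160+14·18·15=9468; k=3: 3584+0+14·8·15=5264 → min 5264 | W₂..W₅: k=2: 0+7920+14·18·30=15480; k=3: 2016+3600+14·8·30=8976; k=4: 3696+0+14·15·30=9996 → min 8976 | W₃..W₆: k=3: 0+7680+18·8·17=10128; k=4: 2160+7650+18·15·17=14400; k=5: 7920+0+18·30·17=17100 → min 10128.
Length 5: W₁..W₅: k=1: 0+8976+14·14·30=14856; k=2: 3528+7920+14·18·30=19008; k=3: 3584+3600+14·8·30=10544; k=4: 5264+0+14·15·30=11564 → min 10544 | W₂..W₆: k=2: 0+10128+14·18·17=14412; k=3: 2016+7680+14·8·17=11600; k=4: 3696+7650+14·15·17=14916; k=5: 8976+0+14·30·17=16116 → min 11600.
Length 6: W₁..W₆: k=1: 0+11600+14·14·17=14932; k=2: 3528+10128+14·18·17=17940; k=3: 3584+7680+14·8·17=13168; k=4: 5264+7650+14·15·17=16484; k=5: 10544+0+14·30·17=17684 → min 13168.
Optimal order: ((W₁·(W₂·W₃))·((W₄·W₅)·W₆)) with cost 13168.

13168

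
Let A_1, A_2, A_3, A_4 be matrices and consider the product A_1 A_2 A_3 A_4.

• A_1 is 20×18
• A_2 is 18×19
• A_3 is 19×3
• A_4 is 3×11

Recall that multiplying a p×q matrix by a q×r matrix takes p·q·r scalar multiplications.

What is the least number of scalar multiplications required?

Adjacent pairs: A_1A_2 = 20·18·19 = 6840; A_2A_3 = 18·19·3 = 1026; A_3A_4 = 19·3·11 = 627.
Length 3: A_1..A_3: k=1: 0+1026+20·18·3=2106; k=2: 6840+0+20·19·3=7980 → min 2106 | A_2..A_4: k=2: 0+627+18·19·11=4389; k=3: 1026+0+18·3·11=1620 → min 1620.
Length 4: A_1..A_4: k=1: 0+1620+20·18·11=5580; k=2: 6840+627+20·19·11=11647; k=3: 2106+0+20·3·11=2766 → min 2766.
Optimal order: ((A_1 (A_2 A_3)) A_4) with cost 2766.

2766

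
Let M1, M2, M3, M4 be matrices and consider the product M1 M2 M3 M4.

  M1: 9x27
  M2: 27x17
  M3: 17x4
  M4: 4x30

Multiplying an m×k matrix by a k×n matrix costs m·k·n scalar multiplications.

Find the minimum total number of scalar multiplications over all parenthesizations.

3888

Adjacent pairs: M1M2 = 9·27·17 = 4131; M2M3 = 27·17·4 = 1836; M3M4 = 17·4·30 = 2040.
Length 3: M1..M3: k=1: 0+1836+9·27·4=2808; k=2: 4131+0+9·17·4=4743 → min 2808 | M2..M4: k=2: 0+2040+27·17·30=15810; k=3: 1836+0+27·4·30=5076 → min 5076.
Length 4: M1..M4: k=1: 0+5076+9·27·30=12366; k=2: 4131+2040+9·17·30=10761; k=3: 2808+0+9·4·30=3888 → min 3888.
Optimal order: ((M1 (M2 M3)) M4) with cost 3888.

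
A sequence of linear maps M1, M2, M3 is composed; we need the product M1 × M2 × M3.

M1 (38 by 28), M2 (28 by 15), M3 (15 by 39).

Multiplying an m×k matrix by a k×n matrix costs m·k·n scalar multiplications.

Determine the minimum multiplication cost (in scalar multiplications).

38190

Order (M1 × (M2 × M3)): (M2 × M3): 28×15 by 15×39 → 28×39, cost 28·15·39 = 16380; (M1 × (M2 × M3)): 38×28 by 28×39 → 38×39, cost 38·28·39 = 41496; cumulative 57876. Total 57876.
Order ((M1 × M2) × M3): (M1 × M2): 38×28 by 28×15 → 38×15, cost 38·28·15 = 15960; ((M1 × M2) × M3): 38×15 by 15×39 → 38×39, cost 38·15·39 = 22230; cumulative 38190. Total 38190.
Minimum: 38190.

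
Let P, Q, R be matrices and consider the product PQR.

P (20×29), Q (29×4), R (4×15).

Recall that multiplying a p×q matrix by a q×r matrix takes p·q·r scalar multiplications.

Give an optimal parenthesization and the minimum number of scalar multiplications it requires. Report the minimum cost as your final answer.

3520

(P(QR)): cost 10440.
((PQ)R): cost 3520.
Optimal: ((PQ)R) with cost 3520.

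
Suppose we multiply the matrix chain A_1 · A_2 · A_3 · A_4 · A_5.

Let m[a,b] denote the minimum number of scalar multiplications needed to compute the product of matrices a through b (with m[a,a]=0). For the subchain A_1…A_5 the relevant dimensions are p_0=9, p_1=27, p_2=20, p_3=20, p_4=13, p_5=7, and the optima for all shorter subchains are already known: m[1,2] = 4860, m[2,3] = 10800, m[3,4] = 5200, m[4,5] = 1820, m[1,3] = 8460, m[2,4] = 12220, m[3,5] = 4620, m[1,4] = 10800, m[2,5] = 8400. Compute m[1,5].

m[1,5] = min over k∈[1,4] of m[1,k]+m[k+1,5]+p_{0}·p_k·p_{5}.
k=1: 0 + 8400 + 9·27·7 = 10101; k=2: 4860 + 4620 + 9·20·7 = 10740; k=3: 8460 + 1820 + 9·20·7 = 11540; k=4: 10800 + 0 + 9·13·7 = 11619.
Minimum: 10101 at k=1.

10101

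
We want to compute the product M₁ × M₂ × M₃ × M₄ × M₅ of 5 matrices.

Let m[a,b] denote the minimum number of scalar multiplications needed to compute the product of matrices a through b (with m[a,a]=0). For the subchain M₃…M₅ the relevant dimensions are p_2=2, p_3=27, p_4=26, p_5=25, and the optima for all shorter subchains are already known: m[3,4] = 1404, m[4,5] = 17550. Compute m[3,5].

2704

m[3,5] = min over k∈[3,4] of m[3,k]+m[k+1,5]+p_{2}·p_k·p_{5}.
k=3: 0 + 17550 + 2·27·25 = 18900; k=4: 1404 + 0 + 2·26·25 = 2704.
Minimum: 2704 at k=4.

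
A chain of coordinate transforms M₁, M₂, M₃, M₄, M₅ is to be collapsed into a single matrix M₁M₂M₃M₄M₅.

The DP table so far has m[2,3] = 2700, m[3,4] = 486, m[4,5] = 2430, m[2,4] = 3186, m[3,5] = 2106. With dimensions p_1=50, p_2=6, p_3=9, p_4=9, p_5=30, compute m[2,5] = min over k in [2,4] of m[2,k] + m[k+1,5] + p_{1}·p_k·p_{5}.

m[2,5] = min over k∈[2,4] of m[2,k]+m[k+1,5]+p_{1}·p_k·p_{5}.
k=2: 0 + 2106 + 50·6·30 = 11106; k=3: 2700 + 2430 + 50·9·30 = 18630; k=4: 3186 + 0 + 50·9·30 = 16686.
Minimum: 11106 at k=2.

11106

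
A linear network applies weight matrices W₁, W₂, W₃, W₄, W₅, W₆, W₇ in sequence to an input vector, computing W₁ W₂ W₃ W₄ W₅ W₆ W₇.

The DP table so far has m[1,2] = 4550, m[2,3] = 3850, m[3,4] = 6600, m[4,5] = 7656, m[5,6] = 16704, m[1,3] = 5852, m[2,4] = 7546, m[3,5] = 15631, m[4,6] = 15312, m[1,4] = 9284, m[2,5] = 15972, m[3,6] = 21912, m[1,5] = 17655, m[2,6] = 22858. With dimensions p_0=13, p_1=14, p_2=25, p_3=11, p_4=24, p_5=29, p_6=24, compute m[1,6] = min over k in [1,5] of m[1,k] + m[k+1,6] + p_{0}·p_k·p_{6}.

24596

m[1,6] = min over k∈[1,5] of m[1,k]+m[k+1,6]+p_{0}·p_k·p_{6}.
k=1: 0 + 22858 + 13·14·24 = 27226; k=2: 4550 + 21912 + 13·25·24 = 34262; k=3: 5852 + 15312 + 13·11·24 = 24596; k=4: 9284 + 16704 + 13·24·24 = 33476; k=5: 17655 + 0 + 13·29·24 = 26703.
Minimum: 24596 at k=3.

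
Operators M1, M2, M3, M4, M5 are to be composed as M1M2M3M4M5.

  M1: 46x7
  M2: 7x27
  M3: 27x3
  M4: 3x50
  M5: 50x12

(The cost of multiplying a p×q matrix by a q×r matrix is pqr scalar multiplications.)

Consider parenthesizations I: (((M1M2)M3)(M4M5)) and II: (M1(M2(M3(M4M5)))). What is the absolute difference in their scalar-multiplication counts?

6972

Order I = (((M1M2)M3)(M4M5)): (M1M2): 46×7 by 7×27 → 46×27, cost 46·7·27 = 8694; ((M1M2)M3): 46×27 by 27×3 → 46×3, cost 46·27·3 = 3726; cumulative 12420; (M4M5): 3×50 by 50×12 → 3×12, cost 3·50·12 = 1800; (((M1M2)M3)(M4M5)): 46×3 by 3×12 → 46×12, cost 46·3·12 = 1656; cumulative 15876. Total 15876.
Order II = (M1(M2(M3(M4M5)))): (M4M5): 3×50 by 50×12 → 3×12, cost 3·50·12 = 1800; (M3(M4M5)): 27×3 by 3×12 → 27×12, cost 27·3·12 = 972; cumulative 2772; (M2(M3(M4M5))): 7×27 by 27×12 → 7×12, cost 7·27·12 = 2268; cumulative 5040; (M1(M2(M3(M4M5)))): 46×7 by 7×12 → 46×12, cost 46·7·12 = 3864; cumulative 8904. Total 8904.
Difference: |15876 − 8904| = 6972.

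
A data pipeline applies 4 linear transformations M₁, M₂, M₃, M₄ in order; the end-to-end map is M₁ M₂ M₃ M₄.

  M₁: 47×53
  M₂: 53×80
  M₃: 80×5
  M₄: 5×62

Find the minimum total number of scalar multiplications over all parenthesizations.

48225

Adjacent pairs: M₁M₂ = 47·53·80 = 199280; M₂M₃ = 53·80·5 = 21200; M₃M₄ = 80·5·62 = 24800.
Length 3: M₁..M₃: k=1: 0+21200+47·53·5=33655; k=2: 199280+0+47·80·5=218080 → min 33655 | M₂..M₄: k=2: 0+24800+53·80·62=287680; k=3: 21200+0+53·5·62=37630 → min 37630.
Length 4: M₁..M₄: k=1: 0+37630+47·53·62=192072; k=2: 199280+24800+47·80·62=457200; k=3: 33655+0+47·5·62=48225 → min 48225.
Optimal order: ((M₁ (M₂ M₃)) M₄) with cost 48225.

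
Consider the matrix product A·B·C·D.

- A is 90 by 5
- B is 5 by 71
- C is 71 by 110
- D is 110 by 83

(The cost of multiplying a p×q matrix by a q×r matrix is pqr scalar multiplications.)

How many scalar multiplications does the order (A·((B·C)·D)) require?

122050

(B·C): 5×71 by 71×110 → 5×110, cost 5·71·110 = 39050
((B·C)·D): 5×110 by 110×83 → 5×83, cost 5·110·83 = 45650; cumulative 84700
(A·((B·C)·D)): 90×5 by 5×83 → 90×83, cost 90·5·83 = 37350; cumulative 122050
Total: 122050 scalar multiplications.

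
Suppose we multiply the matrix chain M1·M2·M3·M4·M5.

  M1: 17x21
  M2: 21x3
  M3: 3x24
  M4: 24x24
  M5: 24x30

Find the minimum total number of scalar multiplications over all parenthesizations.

Adjacent pairs: M1M2 = 17·21·3 = 1071; M2M3 = 21·3·24 = 1512; M3M4 = 3·24·24 = 1728; M4M5 = 24·24·30 = 17280.
Length 3: M1..M3: k=1: 0+1512+17·21·24=10080; k=2: 1071+0+17·3·24=2295 → min 2295 | M2..M4: k=2: 0+1728+21·3·24=3240; k=3: 1512+0+21·24·24=13608 → min 3240 | M3..M5: k=3: 0+17280+3·24·30=19440; k=4: 1728+0+3·24·30=3888 → min 3888.
Length 4: M1..M4: k=1: 0+3240+17·21·24=11808; k=2: 1071+1728+17·3·24=4023; k=3: 2295+0+17·24·24=12087 → min 4023 | M2..M5: k=2: 0+3888+21·3·30=5778; k=3: 1512+17280+21·24·30=33912; k=4: 3240+0+21·24·30=18360 → min 5778.
Length 5: M1..M5: k=1: 0+5778+17·21·30=16488; k=2: 1071+3888+17·3·30=6489; k=3: 2295+17280+17·24·30=31815; k=4: 4023+0+17·24·30=16263 → min 6489.
Optimal order: ((M1·M2)·((M3·M4)·M5)) with cost 6489.

6489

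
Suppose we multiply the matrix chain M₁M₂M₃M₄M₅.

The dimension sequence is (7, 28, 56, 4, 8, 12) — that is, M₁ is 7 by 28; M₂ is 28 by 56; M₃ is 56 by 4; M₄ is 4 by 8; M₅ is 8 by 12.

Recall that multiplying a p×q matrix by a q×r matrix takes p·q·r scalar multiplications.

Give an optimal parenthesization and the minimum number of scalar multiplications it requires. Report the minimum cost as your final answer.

Adjacent pairs: M₁M₂ = 7·28·56 = 10976; M₂M₃ = 28·56·4 = 6272; M₃M₄ = 56·4·8 = 1792; M₄M₅ = 4·8·12 = 384.
Length 3: M₁..M₃: k=1: 0+6272+7·28·4=7056; k=2: 10976+0+7·56·4=12544 → min 7056 | M₂..M₄: k=2: 0+1792+28·56·8=14336; k=3: 6272+0+28·4·8=7168 → min 7168 | M₃..M₅: k=3: 0+384+56·4·12=3072; k=4: 1792+0+56·8·12=7168 → min 3072.
Length 4: M₁..M₄: k=1: 0+7168+7·28·8=8736; k=2: 10976+1792+7·56·8=15904; k=3: 7056+0+7·4·8=7280 → min 7280 | M₂..M₅: k=2: 0+3072+28·56·12=21888; k=3: 6272+384+28·4·12=8000; k=4: 7168+0+28·8·12=9856 → min 8000.
Length 5: M₁..M₅: k=1: 0+8000+7·28·12=10352; k=2: 10976+3072+7·56·12=18752; k=3: 7056+384+7·4·12=7776; k=4: 7280+0+7·8·12=7952 → min 7776.
Optimal parenthesization: ((M₁(M₂M₃))(M₄M₅)) with cost 7776.

7776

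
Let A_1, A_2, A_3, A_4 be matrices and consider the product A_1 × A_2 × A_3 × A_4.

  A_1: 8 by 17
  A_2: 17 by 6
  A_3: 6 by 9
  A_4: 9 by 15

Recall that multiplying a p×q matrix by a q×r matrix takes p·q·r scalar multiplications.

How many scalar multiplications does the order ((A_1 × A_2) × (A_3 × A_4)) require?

2346

(A_1 × A_2): 8×17 by 17×6 → 8×6, cost 8·17·6 = 816
(A_3 × A_4): 6×9 by 9×15 → 6×15, cost 6·9·15 = 810
((A_1 × A_2) × (A_3 × A_4)): 8×6 by 6×15 → 8×15, cost 8·6·15 = 720; cumulative 2346
Total: 2346 scalar multiplications.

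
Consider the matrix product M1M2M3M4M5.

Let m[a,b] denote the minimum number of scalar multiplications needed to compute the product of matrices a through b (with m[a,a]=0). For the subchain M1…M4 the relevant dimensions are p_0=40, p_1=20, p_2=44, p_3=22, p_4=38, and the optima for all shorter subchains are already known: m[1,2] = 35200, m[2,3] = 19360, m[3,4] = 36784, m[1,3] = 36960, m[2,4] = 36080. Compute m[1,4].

66480

m[1,4] = min over k∈[1,3] of m[1,k]+m[k+1,4]+p_{0}·p_k·p_{4}.
k=1: 0 + 36080 + 40·20·38 = 66480; k=2: 35200 + 36784 + 40·44·38 = 138864; k=3: 36960 + 0 + 40·22·38 = 70400.
Minimum: 66480 at k=1.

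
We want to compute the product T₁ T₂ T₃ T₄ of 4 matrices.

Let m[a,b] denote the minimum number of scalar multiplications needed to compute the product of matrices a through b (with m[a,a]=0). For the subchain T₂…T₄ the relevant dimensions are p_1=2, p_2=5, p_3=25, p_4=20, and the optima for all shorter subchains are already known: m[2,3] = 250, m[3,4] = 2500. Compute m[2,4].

1250

m[2,4] = min over k∈[2,3] of m[2,k]+m[k+1,4]+p_{1}·p_k·p_{4}.
k=2: 0 + 2500 + 2·5·20 = 2700; k=3: 250 + 0 + 2·25·20 = 1250.
Minimum: 1250 at k=3.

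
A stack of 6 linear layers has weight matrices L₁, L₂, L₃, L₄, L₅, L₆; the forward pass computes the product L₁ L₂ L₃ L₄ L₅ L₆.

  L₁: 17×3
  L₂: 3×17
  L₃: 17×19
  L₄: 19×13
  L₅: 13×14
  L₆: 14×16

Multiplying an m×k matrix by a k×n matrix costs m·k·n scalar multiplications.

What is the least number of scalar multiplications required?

Adjacent pairs: L₁L₂ = 17·3·17 = 867; L₂L₃ = 3·17·19 = 969; L₃L₄ = 17·19·13 = 4199; L₄L₅ = 19·13·14 = 3458; L₅L₆ = 13·14·16 = 2912.
Length 3: L₁..L₃: k=1: 0+969+17·3·19=1938; k=2: 867+0+17·17·19=6358 → min 1938 | L₂..L₄: k=2: 0+4199+3·17·13=4862; k=3: 969+0+3·19·13=1710 → min 1710 | L₃..L₅: k=3: 0+3458+17·19·14=7980; k=4: 4199+0+17·13·14=7293 → min 7293 | L₄..L₆: k=4: 0+2912+19·13·16=6864; k=5: 3458+0+19·14·16=7714 → min 6864.
Length 4: L₁..L₄: k=1: 0+1710+17·3·13=2373; k=2: 867+4199+17·17·13=8823; k=3: 1938+0+17·19·13=6137 → min 2373 | L₂..L₅: k=2: 0+7293+3·17·14=8007; k=3: 969+3458+3·19·14=5225; k=4: 1710+0+3·13·14=2256 → min 2256 | L₃..L₆: k=3: 0+6864+17·19·16=12032; k=4: 4199+2912+17·13·16=10647; k=5: 7293+0+17·14·16=11101 → min 10647.
Length 5: L₁..L₅: k=1: 0+2256+17·3·14=2970; k=2: 867+7293+17·17·14=12206; k=3: 1938+3458+17·19·14=9918; k=4: 2373+0+17·13·14=5467 → min 2970 | L₂..L₆: k=2: 0+10647+3·17·16=11463; k=3: 969+6864+3·19·16=8745; k=4: 1710+2912+3·13·16=5246; k=5: 2256+0+3·14·16=2928 → min 2928.
Length 6: L₁..L₆: k=1: 0+2928+17·3·16=3744; k=2: 867+10647+17·17·16=16138; k=3: 1938+6864+17·19·16=13970; k=4: 2373+2912+17·13·16=8821; k=5: 2970+0+17·14·16=6778 → min 3744.
Optimal order: (L₁ ((((L₂ L₃) L₄) L₅) L₆)) with cost 3744.

3744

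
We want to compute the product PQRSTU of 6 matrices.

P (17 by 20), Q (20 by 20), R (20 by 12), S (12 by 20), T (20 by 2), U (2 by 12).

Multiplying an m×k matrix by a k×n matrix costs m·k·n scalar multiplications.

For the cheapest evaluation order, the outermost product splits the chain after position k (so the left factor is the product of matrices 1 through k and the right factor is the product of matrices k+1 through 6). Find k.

5

Adjacent pairs: PQ = 17·20·20 = 6800; QR = 20·20·12 = 4800; RS = 20·12·20 = 4800; ST = 12·20·2 = 480; TU = 20·2·12 = 480.
Length 3: P..R: k=1: 0+4800+17·20·12=8880; k=2: 6800+0+17·20·12=10880 → min 8880 | Q..S: k=2: 0+4800+20·20·20=12800; k=3: 4800+0+20·12·20=9600 → min 9600 | R..T: k=3: 0+480+20·12·2=960; k=4: 4800+0+20·20·2=5600 → min 960 | S..U: k=4: 0+480+12·20·12=3360; k=5: 480+0+12·2·12=768 → min 768.
Length 4: P..S: k=1: 0+9600+17·20·20=16400; k=2: 6800+4800+17·20·20=18400; k=3: 8880+0+17·12·20=12960 → min 12960 | Q..T: k=2: 0+960+20·20·2=1760; k=3: 4800+480+20·12·2=5760; k=4: 9600+0+20·20·2=10400 → min 1760 | R..U: k=3: 0+768+20·12·12=3648; k=4: 4800+480+20·20·12=10080; k=5: 960+0+20·2·12=1440 → min 1440.
Length 5: P..T: k=1: 0+1760+17·20·2=2440; k=2: 6800+960+17·20·2=8440; k=3: 8880+480+17·12·2=9768; k=4: 12960+0+17·20·2=13640 → min 2440 | Q..U: k=2: 0+1440+20·20·12=6240; k=3: 4800+768+20·12·12=8448; k=4: 9600+480+20·20·12=14880; k=5: 1760+0+20·2·12=2240 → min 2240.
Top-level splits: k=1: (P..P)·(Q..U) → 0+2240+17·20·12 = 6320; k=2: (P..Q)·(R..U) → 6800+1440+17·20·12 = 12320; k=3: (P..R)·(S..U) → 8880+768+17·12·12 = 12096; k=4: (P..S)·(T..U) → 12960+480+17·20·12 = 17520; k=5: (P..T)·(U..U) → 2440+0+17·2·12 = 2848.
Best split is after T, i.e. k = 5.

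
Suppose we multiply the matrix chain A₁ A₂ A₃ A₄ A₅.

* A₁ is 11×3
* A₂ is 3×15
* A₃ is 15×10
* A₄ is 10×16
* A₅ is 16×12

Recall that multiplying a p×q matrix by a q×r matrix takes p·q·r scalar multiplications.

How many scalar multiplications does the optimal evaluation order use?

Adjacent pairs: A₁A₂ = 11·3·15 = 495; A₂A₃ = 3·15·10 = 450; A₃A₄ = 15·10·16 = 2400; A₄A₅ = 10·16·12 = 1920.
Length 3: A₁..A₃: k=1: 0+450+11·3·10=780; k=2: 495+0+11·15·10=2145 → min 780 | A₂..A₄: k=2: 0+2400+3·15·16=3120; k=3: 450+0+3·10·16=930 → min 930 | A₃..A₅: k=3: 0+1920+15·10·12=3720; k=4: 2400+0+15·16·12=5280 → min 3720.
Length 4: A₁..A₄: k=1: 0+930+11·3·16=1458; k=2: 495+2400+11·15·16=5535; k=3: 780+0+11·10·16=2540 → min 1458 | A₂..A₅: k=2: 0+3720+3·15·12=4260; k=3: 450+1920+3·10·12=2730; k=4: 930+0+3·16·12=1506 → min 1506.
Length 5: A₁..A₅: k=1: 0+1506+11·3·12=1902; k=2: 495+3720+11·15·12=6195; k=3: 780+1920+11·10·12=4020; k=4: 1458+0+11·16·12=3570 → min 1902.
Optimal order: (A₁ (((A₂ A₃) A₄) A₅)) with cost 1902.

1902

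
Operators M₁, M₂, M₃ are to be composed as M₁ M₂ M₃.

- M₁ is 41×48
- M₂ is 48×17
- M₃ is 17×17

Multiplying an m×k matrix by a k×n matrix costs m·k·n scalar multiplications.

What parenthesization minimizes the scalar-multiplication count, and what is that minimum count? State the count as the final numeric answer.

45305

(M₁ (M₂ M₃)): cost 47328.
((M₁ M₂) M₃): cost 45305.
Optimal: ((M₁ M₂) M₃) with cost 45305.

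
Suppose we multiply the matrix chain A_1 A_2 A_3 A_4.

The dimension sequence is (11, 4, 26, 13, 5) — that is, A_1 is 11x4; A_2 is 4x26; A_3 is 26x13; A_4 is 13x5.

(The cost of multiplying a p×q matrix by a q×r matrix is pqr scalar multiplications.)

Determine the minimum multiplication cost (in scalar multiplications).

1832

Adjacent pairs: A_1A_2 = 11·4·26 = 1144; A_2A_3 = 4·26·13 = 1352; A_3A_4 = 26·13·5 = 1690.
Length 3: A_1..A_3: k=1: 0+1352+11·4·13=1924; k=2: 1144+0+11·26·13=4862 → min 1924 | A_2..A_4: k=2: 0+1690+4·26·5=2210; k=3: 1352+0+4·13·5=1612 → min 1612.
Length 4: A_1..A_4: k=1: 0+1612+11·4·5=1832; k=2: 1144+1690+11·26·5=4264; k=3: 1924+0+11·13·5=2639 → min 1832.
Optimal order: (A_1 ((A_2 A_3) A_4)) with cost 1832.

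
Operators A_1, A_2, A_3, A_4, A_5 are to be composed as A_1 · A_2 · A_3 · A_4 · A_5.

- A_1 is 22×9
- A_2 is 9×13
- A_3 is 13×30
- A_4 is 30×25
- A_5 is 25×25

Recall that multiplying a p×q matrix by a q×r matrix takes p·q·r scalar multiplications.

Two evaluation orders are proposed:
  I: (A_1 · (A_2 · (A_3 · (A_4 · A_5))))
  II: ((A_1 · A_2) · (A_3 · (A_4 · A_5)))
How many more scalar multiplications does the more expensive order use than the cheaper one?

Order I = (A_1 · (A_2 · (A_3 · (A_4 · A_5)))): (A_4 · A_5): 30×25 by 25×25 → 30×25, cost 30·25·25 = 18750; (A_3 · (A_4 · A_5)): 13×30 by 30×25 → 13×25, cost 13·30·25 = 9750; cumulative 28500; (A_2 · (A_3 · (A_4 · A_5))): 9×13 by 13×25 → 9×25, cost 9·13·25 = 2925; cumulative 31425; (A_1 · (A_2 · (A_3 · (A_4 · A_5)))): 22×9 by 9×25 → 22×25, cost 22·9·25 = 4950; cumulative 36375. Total 36375.
Order II = ((A_1 · A_2) · (A_3 · (A_4 · A_5))): (A_1 · A_2): 22×9 by 9×13 → 22×13, cost 22·9·13 = 2574; (A_4 · A_5): 30×25 by 25×25 → 30×25, cost 30·25·25 = 18750; (A_3 · (A_4 · A_5)): 13×30 by 30×25 → 13×25, cost 13·30·25 = 9750; cumulative 28500; ((A_1 · A_2) · (A_3 · (A_4 · A_5))): 22×13 by 13×25 → 22×25, cost 22·13·25 = 7150; cumulative 38224. Total 38224.
Difference: |36375 − 38224| = 1849.

1849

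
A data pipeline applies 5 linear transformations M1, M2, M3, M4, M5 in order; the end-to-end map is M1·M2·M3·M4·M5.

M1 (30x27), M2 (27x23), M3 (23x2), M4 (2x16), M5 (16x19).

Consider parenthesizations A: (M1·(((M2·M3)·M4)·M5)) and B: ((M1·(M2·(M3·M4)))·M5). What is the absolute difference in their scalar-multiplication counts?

7048

Order A = (M1·(((M2·M3)·M4)·M5)): (M2·M3): 27×23 by 23×2 → 27×2, cost 27·23·2 = 1242; ((M2·M3)·M4): 27×2 by 2×16 → 27×16, cost 27·2·16 = 864; cumulative 2106; (((M2·M3)·M4)·M5): 27×16 by 16×19 → 27×19, cost 27·16·19 = 8208; cumulative 10314; (M1·(((M2·M3)·M4)·M5)): 30×27 by 27×19 → 30×19, cost 30·27·19 = 15390; cumulative 25704. Total 25704.
Order B = ((M1·(M2·(M3·M4)))·M5): (M3·M4): 23×2 by 2×16 → 23×16, cost 23·2·16 = 736; (M2·(M3·M4)): 27×23 by 23×16 → 27×16, cost 27·23·16 = 9936; cumulative 10672; (M1·(M2·(M3·M4))): 30×27 by 27×16 → 30×16, cost 30·27·16 = 12960; cumulative 23632; ((M1·(M2·(M3·M4)))·M5): 30×16 by 16×19 → 30×19, cost 30·16·19 = 9120; cumulative 32752. Total 32752.
Difference: |25704 − 32752| = 7048.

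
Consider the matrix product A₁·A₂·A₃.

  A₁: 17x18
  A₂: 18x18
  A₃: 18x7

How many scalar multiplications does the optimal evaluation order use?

Order (A₁·(A₂·A₃)): (A₂·A₃): 18×18 by 18×7 → 18×7, cost 18·18·7 = 2268; (A₁·(A₂·A₃)): 17×18 by 18×7 → 17×7, cost 17·18·7 = 2142; cumulative 4410. Total 4410.
Order ((A₁·A₂)·A₃): (A₁·A₂): 17×18 by 18×18 → 17×18, cost 17·18·18 = 5508; ((A₁·A₂)·A₃): 17×18 by 18×7 → 17×7, cost 17·18·7 = 2142; cumulative 7650. Total 7650.
Minimum: 4410.

4410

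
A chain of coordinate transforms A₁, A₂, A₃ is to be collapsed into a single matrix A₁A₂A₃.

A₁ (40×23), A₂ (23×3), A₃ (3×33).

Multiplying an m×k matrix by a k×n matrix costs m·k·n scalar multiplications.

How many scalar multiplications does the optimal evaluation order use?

Order (A₁(A₂A₃)): (A₂A₃): 23×3 by 3×33 → 23×33, cost 23·3·33 = 2277; (A₁(A₂A₃)): 40×23 by 23×33 → 40×33, cost 40·23·33 = 30360; cumulative 32637. Total 32637.
Order ((A₁A₂)A₃): (A₁A₂): 40×23 by 23×3 → 40×3, cost 40·23·3 = 2760; ((A₁A₂)A₃): 40×3 by 3×33 → 40×33, cost 40·3·33 = 3960; cumulative 6720. Total 6720.
Minimum: 6720.

6720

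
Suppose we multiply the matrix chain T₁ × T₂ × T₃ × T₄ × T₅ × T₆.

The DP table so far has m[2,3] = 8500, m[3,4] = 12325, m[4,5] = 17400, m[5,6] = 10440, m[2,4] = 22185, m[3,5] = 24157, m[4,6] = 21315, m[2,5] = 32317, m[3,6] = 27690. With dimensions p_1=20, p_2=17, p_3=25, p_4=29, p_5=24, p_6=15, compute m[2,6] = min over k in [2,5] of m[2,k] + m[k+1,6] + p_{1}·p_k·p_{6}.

m[2,6] = min over k∈[2,5] of m[2,k]+m[k+1,6]+p_{1}·p_k·p_{6}.
k=2: 0 + 27690 + 20·17·15 = 32790; k=3: 8500 + 21315 + 20·25·15 = 37315; k=4: 22185 + 10440 + 20·29·15 = 41325; k=5: 32317 + 0 + 20·24·15 = 39517.
Minimum: 32790 at k=2.

32790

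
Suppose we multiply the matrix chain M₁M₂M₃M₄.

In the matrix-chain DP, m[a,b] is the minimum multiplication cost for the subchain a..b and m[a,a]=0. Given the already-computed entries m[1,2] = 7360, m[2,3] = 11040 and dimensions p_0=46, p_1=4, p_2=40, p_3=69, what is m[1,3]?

23736

m[1,3] = min over k∈[1,2] of m[1,k]+m[k+1,3]+p_{0}·p_k·p_{3}.
k=1: 0 + 11040 + 46·4·69 = 23736; k=2: 7360 + 0 + 46·40·69 = 134320.
Minimum: 23736 at k=1.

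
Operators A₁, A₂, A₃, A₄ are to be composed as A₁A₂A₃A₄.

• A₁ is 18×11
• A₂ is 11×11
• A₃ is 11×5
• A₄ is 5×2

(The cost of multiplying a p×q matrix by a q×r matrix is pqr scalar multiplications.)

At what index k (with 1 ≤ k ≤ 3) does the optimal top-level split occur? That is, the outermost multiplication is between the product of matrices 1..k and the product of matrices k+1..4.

1

Adjacent pairs: A₁A₂ = 18·11·11 = 2178; A₂A₃ = 11·11·5 = 605; A₃A₄ = 11·5·2 = 110.
Length 3: A₁..A₃: k=1: 0+605+18·11·5=1595; k=2: 2178+0+18·11·5=3168 → min 1595 | A₂..A₄: k=2: 0+110+11·11·2=352; k=3: 605+0+11·5·2=715 → min 352.
Top-level splits: k=1: (A₁..A₁)·(A₂..A₄) → 0+352+18·11·2 = 748; k=2: (A₁..A₂)·(A₃..A₄) → 2178+110+18·11·2 = 2684; k=3: (A₁..A₃)·(A₄..A₄) → 1595+0+18·5·2 = 1775.
Best split is after A₁, i.e. k = 1.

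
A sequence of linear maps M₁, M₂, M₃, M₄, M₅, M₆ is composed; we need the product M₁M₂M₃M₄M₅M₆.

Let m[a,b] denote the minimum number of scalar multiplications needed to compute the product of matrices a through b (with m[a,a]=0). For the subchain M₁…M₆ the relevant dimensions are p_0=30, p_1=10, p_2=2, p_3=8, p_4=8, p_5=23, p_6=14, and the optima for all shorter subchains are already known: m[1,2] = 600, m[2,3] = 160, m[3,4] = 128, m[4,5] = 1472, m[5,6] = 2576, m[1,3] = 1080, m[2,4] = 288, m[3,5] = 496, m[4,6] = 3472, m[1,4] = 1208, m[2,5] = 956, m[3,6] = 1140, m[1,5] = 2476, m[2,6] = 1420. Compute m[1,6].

2580

m[1,6] = min over k∈[1,5] of m[1,k]+m[k+1,6]+p_{0}·p_k·p_{6}.
k=1: 0 + 1420 + 30·10·14 = 5620; k=2: 600 + 1140 + 30·2·14 = 2580; k=3: 1080 + 3472 + 30·8·14 = 7912; k=4: 1208 + 2576 + 30·8·14 = 7144; k=5: 2476 + 0 + 30·23·14 = 12136.
Minimum: 2580 at k=2.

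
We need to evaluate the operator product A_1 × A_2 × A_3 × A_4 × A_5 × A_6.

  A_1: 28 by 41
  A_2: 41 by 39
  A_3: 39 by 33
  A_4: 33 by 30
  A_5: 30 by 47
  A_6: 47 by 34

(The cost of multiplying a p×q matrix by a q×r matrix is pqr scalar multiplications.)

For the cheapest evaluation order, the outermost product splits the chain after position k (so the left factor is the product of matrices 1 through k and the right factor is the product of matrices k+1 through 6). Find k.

4

Adjacent pairs: A_1A_2 = 28·41·39 = 44772; A_2A_3 = 41·39·33 = 52767; A_3A_4 = 39·33·30 = 38610; A_4A_5 = 33·30·47 = 46530; A_5A_6 = 30·47·34 = 47940.
Length 3: A_1..A_3: k=1: 0+52767+28·41·33=90651; k=2: 44772+0+28·39·33=80808 → min 80808 | A_2..A_4: k=2: 0+38610+41·39·30=86580; k=3: 52767+0+41·33·30=93357 → min 86580 | A_3..A_5: k=3: 0+46530+39·33·47=107019; k=4: 38610+0+39·30·47=93600 → min 93600 | A_4..A_6: k=4: 0+47940+33·30·34=81600; k=5: 46530+0+33·47·34=99264 → min 81600.
Length 4: A_1..A_4: k=1: 0+86580+28·41·30=121020; k=2: 44772+38610+28·39·30=116142; k=3: 80808+0+28·33·30=108528 → min 108528 | A_2..A_5: k=2: 0+93600+41·39·47=168753; k=3: 52767+46530+41·33·47=162888; k=4: 86580+0+41·30·47=144390 → min 144390 | A_3..A_6: k=3: 0+81600+39·33·34=125358; k=4: 38610+47940+39·30·34=126330; k=5: 93600+0+39·47·34=155922 → min 125358.
Length 5: A_1..A_5: k=1: 0+144390+28·41·47=198346; k=2: 44772+93600+28·39·47=189696; k=3: 80808+46530+28·33·47=170766; k=4: 108528+0+28·30·47=148008 → min 148008 | A_2..A_6: k=2: 0+125358+41·39·34=179724; k=3: 52767+81600+41·33·34=180369; k=4: 86580+47940+41·30·34=176340; k=5: 144390+0+41·47·34=209908 → min 176340.
Top-level splits: k=1: (A_1..A_1)·(A_2..A_6) → 0+176340+28·41·34 = 215372; k=2: (A_1..A_2)·(A_3..A_6) → 44772+125358+28·39·34 = 207258; k=3: (A_1..A_3)·(A_4..A_6) → 80808+81600+28·33·34 = 193824; k=4: (A_1..A_4)·(A_5..A_6) → 108528+47940+28·30·34 = 185028; k=5: (A_1..A_5)·(A_6..A_6) → 148008+0+28·47·34 = 192752.
Best split is after A_4, i.e. k = 4.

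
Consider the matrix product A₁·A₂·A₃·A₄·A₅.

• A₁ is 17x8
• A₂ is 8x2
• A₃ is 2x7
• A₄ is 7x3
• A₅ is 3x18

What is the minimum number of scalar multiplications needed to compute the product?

Adjacent pairs: A₁A₂ = 17·8·2 = 272; A₂A₃ = 8·2·7 = 112; A₃A₄ = 2·7·3 = 42; A₄A₅ = 7·3·18 = 378.
Length 3: A₁..A₃: k=1: 0+112+17·8·7=1064; k=2: 272+0+17·2·7=510 → min 510 | A₂..A₄: k=2: 0+42+8·2·3=90; k=3: 112+0+8·7·3=280 → min 90 | A₃..A₅: k=3: 0+378+2·7·18=630; k=4: 42+0+2·3·18=150 → min 150.
Length 4: A₁..A₄: k=1: 0+90+17·8·3=498; k=2: 272+42+17·2·3=416; k=3: 510+0+17·7·3=867 → min 416 | A₂..A₅: k=2: 0+150+8·2·18=438; k=3: 112+378+8·7·18=1498; k=4: 90+0+8·3·18=522 → min 438.
Length 5: A₁..A₅: k=1: 0+438+17·8·18=2886; k=2: 272+150+17·2·18=1034; k=3: 510+378+17·7·18=3030; k=4: 416+0+17·3·18=1334 → min 1034.
Optimal order: ((A₁·A₂)·((A₃·A₄)·A₅)) with cost 1034.

1034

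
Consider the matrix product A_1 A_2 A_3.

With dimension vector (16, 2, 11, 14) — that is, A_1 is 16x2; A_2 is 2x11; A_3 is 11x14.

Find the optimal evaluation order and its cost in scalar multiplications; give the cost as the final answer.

(A_1 (A_2 A_3)): cost 756.
((A_1 A_2) A_3): cost 2816.
Optimal: (A_1 (A_2 A_3)) with cost 756.

756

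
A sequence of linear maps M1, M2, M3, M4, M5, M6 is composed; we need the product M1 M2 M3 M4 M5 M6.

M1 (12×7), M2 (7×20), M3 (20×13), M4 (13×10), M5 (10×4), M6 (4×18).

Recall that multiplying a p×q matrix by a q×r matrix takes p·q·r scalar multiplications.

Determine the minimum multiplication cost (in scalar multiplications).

Adjacent pairs: M1M2 = 12·7·20 = 1680; M2M3 = 7·20·13 = 1820; M3M4 = 20·13·10 = 2600; M4M5 = 13·10·4 = 520; M5M6 = 10·4·18 = 720.
Length 3: M1..M3: k=1: 0+1820+12·7·13=2912; k=2: 1680+0+12·20·13=4800 → min 2912 | M2..M4: k=2: 0+2600+7·20·10=4000; k=3: 1820+0+7·13·10=2730 → min 2730 | M3..M5: k=3: 0+520+20·13·4=1560; k=4: 2600+0+20·10·4=3400 → min 1560 | M4..M6: k=4: 0+720+13·10·18=3060; k=5: 520+0+13·4·18=1456 → min 1456.
Length 4: M1..M4: k=1: 0+2730+12·7·10=3570; k=2: 1680+2600+12·20·10=6680; k=3: 2912+0+12·13·10=4472 → min 3570 | M2..M5: k=2: 0+1560+7·20·4=2120; k=3: 1820+520+7·13·4=2704; k=4: 2730+0+7·10·4=3010 → min 2120 | M3..M6: k=3: 0+1456+20·13·18=6136; k=4: 2600+720+20·10·18=6920; k=5: 1560+0+20·4·18=3000 → min 3000.
Length 5: M1..M5: k=1: 0+2120+12·7·4=2456; k=2: 1680+1560+12·20·4=4200; k=3: 2912+520+12·13·4=4056; k=4: 3570+0+12·10·4=4050 → min 2456 | M2..M6: k=2: 0+3000+7·20·18=5520; k=3: 1820+1456+7·13·18=4914; k=4: 2730+720+7·10·18=4710; k=5: 2120+0+7·4·18=2624 → min 2624.
Length 6: M1..M6: k=1: 0+2624+12·7·18=4136; k=2: 1680+3000+12·20·18=9000; k=3: 2912+1456+12·13·18=7176; k=4: 3570+720+12·10·18=6450; k=5: 2456+0+12·4·18=3320 → min 3320.
Optimal order: ((M1 (M2 (M3 (M4 M5)))) M6) with cost 3320.

3320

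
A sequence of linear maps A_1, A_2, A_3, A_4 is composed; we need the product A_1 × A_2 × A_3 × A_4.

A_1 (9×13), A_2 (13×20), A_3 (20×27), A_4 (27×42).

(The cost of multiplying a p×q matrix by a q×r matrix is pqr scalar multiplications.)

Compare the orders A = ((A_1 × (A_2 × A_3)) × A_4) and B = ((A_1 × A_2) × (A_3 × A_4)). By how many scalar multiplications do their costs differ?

Order A = ((A_1 × (A_2 × A_3)) × A_4): (A_2 × A_3): 13×20 by 20×27 → 13×27, cost 13·20·27 = 7020; (A_1 × (A_2 × A_3)): 9×13 by 13×27 → 9×27, cost 9·13·27 = 3159; cumulative 10179; ((A_1 × (A_2 × A_3)) × A_4): 9×27 by 27×42 → 9×42, cost 9·27·42 = 10206; cumulative 20385. Total 20385.
Order B = ((A_1 × A_2) × (A_3 × A_4)): (A_1 × A_2): 9×13 by 13×20 → 9×20, cost 9·13·20 = 2340; (A_3 × A_4): 20×27 by 27×42 → 20×42, cost 20·27·42 = 22680; ((A_1 × A_2) × (A_3 × A_4)): 9×20 by 20×42 → 9×42, cost 9·20·42 = 7560; cumulative 32580. Total 32580.
Difference: |20385 − 32580| = 12195.

12195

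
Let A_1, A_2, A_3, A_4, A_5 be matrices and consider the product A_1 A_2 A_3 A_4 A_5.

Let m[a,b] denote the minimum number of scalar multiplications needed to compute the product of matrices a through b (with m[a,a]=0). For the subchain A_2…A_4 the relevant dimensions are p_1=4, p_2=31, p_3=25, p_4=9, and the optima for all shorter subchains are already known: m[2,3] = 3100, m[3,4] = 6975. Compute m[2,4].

4000

m[2,4] = min over k∈[2,3] of m[2,k]+m[k+1,4]+p_{1}·p_k·p_{4}.
k=2: 0 + 6975 + 4·31·9 = 8091; k=3: 3100 + 0 + 4·25·9 = 4000.
Minimum: 4000 at k=3.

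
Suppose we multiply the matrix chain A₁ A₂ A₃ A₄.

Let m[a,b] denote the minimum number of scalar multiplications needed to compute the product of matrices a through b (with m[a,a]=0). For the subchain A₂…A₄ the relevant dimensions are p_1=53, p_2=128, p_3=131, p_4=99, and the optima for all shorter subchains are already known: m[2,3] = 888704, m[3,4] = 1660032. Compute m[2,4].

m[2,4] = min over k∈[2,3] of m[2,k]+m[k+1,4]+p_{1}·p_k·p_{4}.
k=2: 0 + 1660032 + 53·128·99 = 2331648; k=3: 888704 + 0 + 53·131·99 = 1576061.
Minimum: 1576061 at k=3.

1576061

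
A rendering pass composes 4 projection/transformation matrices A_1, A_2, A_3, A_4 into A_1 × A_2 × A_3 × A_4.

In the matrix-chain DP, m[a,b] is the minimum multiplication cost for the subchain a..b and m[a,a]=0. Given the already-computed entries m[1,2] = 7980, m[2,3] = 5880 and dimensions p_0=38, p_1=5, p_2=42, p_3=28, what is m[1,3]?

m[1,3] = min over k∈[1,2] of m[1,k]+m[k+1,3]+p_{0}·p_k·p_{3}.
k=1: 0 + 5880 + 38·5·28 = 11200; k=2: 7980 + 0 + 38·42·28 = 52668.
Minimum: 11200 at k=1.

11200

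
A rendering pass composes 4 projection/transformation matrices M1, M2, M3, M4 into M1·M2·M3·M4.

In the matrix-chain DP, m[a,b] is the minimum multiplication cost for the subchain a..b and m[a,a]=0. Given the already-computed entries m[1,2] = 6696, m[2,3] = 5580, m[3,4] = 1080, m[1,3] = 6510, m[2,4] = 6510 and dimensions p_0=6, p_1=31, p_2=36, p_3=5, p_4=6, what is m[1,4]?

6690

m[1,4] = min over k∈[1,3] of m[1,k]+m[k+1,4]+p_{0}·p_k·p_{4}.
k=1: 0 + 6510 + 6·31·6 = 7626; k=2: 6696 + 1080 + 6·36·6 = 9072; k=3: 6510 + 0 + 6·5·6 = 6690.
Minimum: 6690 at k=3.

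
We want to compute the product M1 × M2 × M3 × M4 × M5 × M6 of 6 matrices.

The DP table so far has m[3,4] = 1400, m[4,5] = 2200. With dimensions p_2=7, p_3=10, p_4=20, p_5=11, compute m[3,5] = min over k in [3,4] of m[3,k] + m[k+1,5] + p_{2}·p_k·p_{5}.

m[3,5] = min over k∈[3,4] of m[3,k]+m[k+1,5]+p_{2}·p_k·p_{5}.
k=3: 0 + 2200 + 7·10·11 = 2970; k=4: 1400 + 0 + 7·20·11 = 2940.
Minimum: 2940 at k=4.

2940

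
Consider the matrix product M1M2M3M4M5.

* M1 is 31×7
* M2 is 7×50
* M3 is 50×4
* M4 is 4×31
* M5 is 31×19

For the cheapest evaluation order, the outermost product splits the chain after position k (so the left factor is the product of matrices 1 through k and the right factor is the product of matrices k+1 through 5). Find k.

3

Adjacent pairs: M1M2 = 31·7·50 = 10850; M2M3 = 7·50·4 = 1400; M3M4 = 50·4·31 = 6200; M4M5 = 4·31·19 = 2356.
Length 3: M1..M3: k=1: 0+1400+31·7·4=2268; k=2: 10850+0+31·50·4=17050 → min 2268 | M2..M4: k=2: 0+6200+7·50·31=17050; k=3: 1400+0+7·4·31=2268 → min 2268 | M3..M5: k=3: 0+2356+50·4·19=6156; k=4: 6200+0+50·31·19=35650 → min 6156.
Length 4: M1..M4: k=1: 0+2268+31·7·31=8995; k=2: 10850+6200+31·50·31=65100; k=3: 2268+0+31·4·31=6112 → min 6112 | M2..M5: k=2: 0+6156+7·50·19=12806; k=3: 1400+2356+7·4·19=4288; k=4: 2268+0+7·31·19=6391 → min 4288.
Top-level splits: k=1: (M1..M1)·(M2..M5) → 0+4288+31·7·19 = 8411; k=2: (M1..M2)·(M3..M5) → 10850+6156+31·50·19 = 46456; k=3: (M1..M3)·(M4..M5) → 2268+2356+31·4·19 = 6980; k=4: (M1..M4)·(M5..M5) → 6112+0+31·31·19 = 24371.
Best split is after M3, i.e. k = 3.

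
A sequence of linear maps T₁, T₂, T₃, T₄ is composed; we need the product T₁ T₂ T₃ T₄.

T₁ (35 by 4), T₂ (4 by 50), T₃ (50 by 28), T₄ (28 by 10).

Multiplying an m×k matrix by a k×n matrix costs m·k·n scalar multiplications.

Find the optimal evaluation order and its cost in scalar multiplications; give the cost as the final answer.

Adjacent pairs: T₁T₂ = 35·4·50 = 7000; T₂T₃ = 4·50·28 = 5600; T₃T₄ = 50·28·10 = 14000.
Length 3: T₁..T₃: k=1: 0+5600+35·4·28=9520; k=2: 7000+0+35·50·28=56000 → min 9520 | T₂..T₄: k=2: 0+14000+4·50·10=16000; k=3: 5600+0+4·28·10=6720 → min 6720.
Length 4: T₁..T₄: k=1: 0+6720+35·4·10=8120; k=2: 7000+14000+35·50·10=38500; k=3: 9520+0+35·28·10=19320 → min 8120.
Optimal parenthesization: (T₁ ((T₂ T₃) T₄)) with cost 8120.

8120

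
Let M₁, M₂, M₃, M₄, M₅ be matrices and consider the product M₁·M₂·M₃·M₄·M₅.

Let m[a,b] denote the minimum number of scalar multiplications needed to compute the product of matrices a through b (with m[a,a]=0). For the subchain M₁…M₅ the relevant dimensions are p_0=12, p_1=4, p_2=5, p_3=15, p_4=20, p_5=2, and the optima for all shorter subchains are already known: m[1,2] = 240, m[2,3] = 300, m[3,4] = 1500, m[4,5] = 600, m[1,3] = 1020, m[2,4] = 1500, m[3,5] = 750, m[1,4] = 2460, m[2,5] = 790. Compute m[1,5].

886

m[1,5] = min over k∈[1,4] of m[1,k]+m[k+1,5]+p_{0}·p_k·p_{5}.
k=1: 0 + 790 + 12·4·2 = 886; k=2: 240 + 750 + 12·5·2 = 1110; k=3: 1020 + 600 + 12·15·2 = 1980; k=4: 2460 + 0 + 12·20·2 = 2940.
Minimum: 886 at k=1.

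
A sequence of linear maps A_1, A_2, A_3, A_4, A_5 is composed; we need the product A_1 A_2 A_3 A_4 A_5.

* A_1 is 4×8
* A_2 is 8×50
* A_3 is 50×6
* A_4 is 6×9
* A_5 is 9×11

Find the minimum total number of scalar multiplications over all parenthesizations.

Adjacent pairs: A_1A_2 = 4·8·50 = 1600; A_2A_3 = 8·50·6 = 2400; A_3A_4 = 50·6·9 = 2700; A_4A_5 = 6·9·11 = 594.
Length 3: A_1..A_3: k=1: 0+2400+4·8·6=2592; k=2: 1600+0+4·50·6=2800 → min 2592 | A_2..A_4: k=2: 0+2700+8·50·9=6300; k=3: 2400+0+8·6·9=2832 → min 2832 | A_3..A_5: k=3: 0+594+50·6·11=3894; k=4: 2700+0+50·9·11=7650 → min 3894.
Length 4: A_1..A_4: k=1: 0+2832+4·8·9=3120; k=2: 1600+2700+4·50·9=6100; k=3: 2592+0+4·6·9=2808 → min 2808 | A_2..A_5: k=2: 0+3894+8·50·11=8294; k=3: 2400+594+8·6·11=3522; k=4: 2832+0+8·9·11=3624 → min 3522.
Length 5: A_1..A_5: k=1: 0+3522+4·8·11=3874; k=2: 1600+3894+4·50·11=7694; k=3: 2592+594+4·6·11=3450; k=4: 2808+0+4·9·11=3204 → min 3204.
Optimal order: (((A_1 (A_2 A_3)) A_4) A_5) with cost 3204.

3204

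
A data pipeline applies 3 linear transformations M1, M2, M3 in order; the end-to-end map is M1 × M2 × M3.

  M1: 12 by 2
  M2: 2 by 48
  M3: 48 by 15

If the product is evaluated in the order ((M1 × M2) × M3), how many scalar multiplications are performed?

(M1 × M2): 12×2 by 2×48 → 12×48, cost 12·2·48 = 1152
((M1 × M2) × M3): 12×48 by 48×15 → 12×15, cost 12·48·15 = 8640; cumulative 9792
Total: 9792 scalar multiplications.

9792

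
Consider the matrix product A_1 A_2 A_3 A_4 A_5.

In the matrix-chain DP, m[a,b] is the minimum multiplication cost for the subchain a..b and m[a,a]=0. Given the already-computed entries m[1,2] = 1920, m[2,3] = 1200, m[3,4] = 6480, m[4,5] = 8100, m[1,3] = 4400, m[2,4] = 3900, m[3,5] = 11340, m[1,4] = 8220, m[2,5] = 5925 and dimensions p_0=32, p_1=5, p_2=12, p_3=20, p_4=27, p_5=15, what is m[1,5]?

m[1,5] = min over k∈[1,4] of m[1,k]+m[k+1,5]+p_{0}·p_k·p_{5}.
k=1: 0 + 5925 + 32·5·15 = 8325; k=2: 1920 + 11340 + 32·12·15 = 19020; k=3: 4400 + 8100 + 32·20·15 = 22100; k=4: 8220 + 0 + 32·27·15 = 21180.
Minimum: 8325 at k=1.

8325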